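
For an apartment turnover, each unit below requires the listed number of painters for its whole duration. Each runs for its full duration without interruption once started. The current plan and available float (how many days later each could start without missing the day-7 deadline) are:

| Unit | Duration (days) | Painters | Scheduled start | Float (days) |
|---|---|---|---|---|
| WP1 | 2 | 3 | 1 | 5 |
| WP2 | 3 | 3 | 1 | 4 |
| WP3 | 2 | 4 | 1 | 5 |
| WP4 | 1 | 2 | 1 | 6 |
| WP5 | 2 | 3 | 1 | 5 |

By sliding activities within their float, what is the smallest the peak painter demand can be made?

6

Early-start (WP1@1, WP2@1, WP3@1, WP4@1, WP5@1) gives peak 15: d1:15  d2:13  d3:3  d4:0  d5:0  d6:0  d7:0.
Shift WP3→4, WP4→3, WP5→6.
Schedule WP1@1, WP2@1, WP3@4, WP4@3, WP5@6: d1:6  d2:6  d3:5  d4:4  d5:4  d6:3  d7:3 — peak 6.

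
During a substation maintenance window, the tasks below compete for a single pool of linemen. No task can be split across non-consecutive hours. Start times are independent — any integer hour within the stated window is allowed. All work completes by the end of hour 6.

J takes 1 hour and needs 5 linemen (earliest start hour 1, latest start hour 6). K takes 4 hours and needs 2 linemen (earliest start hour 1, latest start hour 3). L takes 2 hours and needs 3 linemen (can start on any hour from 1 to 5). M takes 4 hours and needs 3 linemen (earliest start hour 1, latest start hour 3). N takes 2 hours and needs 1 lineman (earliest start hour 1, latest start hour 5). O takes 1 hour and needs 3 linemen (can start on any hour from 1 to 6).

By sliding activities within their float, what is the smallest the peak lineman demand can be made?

7

Early-start (J@1, K@1, L@1, M@1, N@1, O@1) gives peak 17: h1:17  h2:9  h3:5  h4:5  h5:0  h6:0.
Shift L→5, M→2, N→2, O→6.
Schedule J@1, K@1, L@5, M@2, N@2, O@6: h1:7  h2:6  h3:6  h4:5  h5:6  h6:6 — peak 7.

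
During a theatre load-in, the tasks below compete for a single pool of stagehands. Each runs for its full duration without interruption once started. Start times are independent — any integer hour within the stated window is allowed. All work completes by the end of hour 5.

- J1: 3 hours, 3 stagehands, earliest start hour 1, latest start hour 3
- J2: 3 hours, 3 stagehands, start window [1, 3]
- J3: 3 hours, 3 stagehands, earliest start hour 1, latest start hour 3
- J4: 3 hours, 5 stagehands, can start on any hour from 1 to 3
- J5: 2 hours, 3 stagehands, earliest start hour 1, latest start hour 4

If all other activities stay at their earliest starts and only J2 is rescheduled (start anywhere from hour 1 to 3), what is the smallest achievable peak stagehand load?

14

J2@1: h1:17  h2:17  h3:14  h4:0  h5:0 → peak 17
J2@2: h1:14  h2:17  h3:14  h4:3  h5:0 → peak 17
J2@3: h1:14  h2:14  h3:14  h4:3  h5:3 → peak 14
Best is J2@3, peak 14.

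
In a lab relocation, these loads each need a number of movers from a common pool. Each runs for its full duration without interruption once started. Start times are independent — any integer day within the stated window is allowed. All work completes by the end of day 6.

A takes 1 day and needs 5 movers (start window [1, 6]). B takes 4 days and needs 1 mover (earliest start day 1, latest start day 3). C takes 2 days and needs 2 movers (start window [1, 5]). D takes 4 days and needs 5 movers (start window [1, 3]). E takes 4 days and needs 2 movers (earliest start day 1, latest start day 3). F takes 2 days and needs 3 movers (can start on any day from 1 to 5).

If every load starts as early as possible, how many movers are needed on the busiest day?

Early-start schedule: A@1, B@1, C@1, D@1, E@1, F@1.
Load per day: day 1: 18, day 2: 13, day 3: 8, day 4: 8, day 5: 0, day 6: 0.
Peak is 18.

18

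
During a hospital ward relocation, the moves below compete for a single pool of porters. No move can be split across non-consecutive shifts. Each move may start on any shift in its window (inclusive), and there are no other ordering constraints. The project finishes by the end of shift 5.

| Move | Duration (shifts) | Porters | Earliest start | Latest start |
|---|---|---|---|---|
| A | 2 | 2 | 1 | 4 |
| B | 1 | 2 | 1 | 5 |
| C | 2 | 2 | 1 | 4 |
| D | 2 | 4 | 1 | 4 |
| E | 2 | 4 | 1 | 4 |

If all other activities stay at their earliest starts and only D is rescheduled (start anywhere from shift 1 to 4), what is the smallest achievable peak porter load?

10

D@1: s1:14  s2:12  s3:0  s4:0  s5:0 → peak 14
D@2: s1:10  s2:12  s3:4  s4:0  s5:0 → peak 12
D@3: s1:10  s2:8  s3:4  s4:4  s5:0 → peak 10
D@4: s1:10  s2:8  s3:0  s4:4  s5:4 → peak 10
Best is D@3, peak 10.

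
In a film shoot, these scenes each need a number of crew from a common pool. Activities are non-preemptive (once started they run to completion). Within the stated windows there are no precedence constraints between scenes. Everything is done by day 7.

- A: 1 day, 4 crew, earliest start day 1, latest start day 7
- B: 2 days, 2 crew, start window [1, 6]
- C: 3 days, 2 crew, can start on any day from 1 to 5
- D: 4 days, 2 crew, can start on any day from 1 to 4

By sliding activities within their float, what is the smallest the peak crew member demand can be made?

4

Early-start (A@1, B@1, C@1, D@1) gives peak 10: d1:10  d2:6  d3:4  d4:2  d5:0  d6:0  d7:0.
Shift B→2, C→2, D→4.
Schedule A@1, B@2, C@2, D@4: d1:4  d2:4  d3:4  d4:4  d5:2  d6:2  d7:2 — peak 4.
Total crew member-days = 22 over 7 days ⇒ peak ≥ ⌈22/7⌉ = 4, so 4 is optimal.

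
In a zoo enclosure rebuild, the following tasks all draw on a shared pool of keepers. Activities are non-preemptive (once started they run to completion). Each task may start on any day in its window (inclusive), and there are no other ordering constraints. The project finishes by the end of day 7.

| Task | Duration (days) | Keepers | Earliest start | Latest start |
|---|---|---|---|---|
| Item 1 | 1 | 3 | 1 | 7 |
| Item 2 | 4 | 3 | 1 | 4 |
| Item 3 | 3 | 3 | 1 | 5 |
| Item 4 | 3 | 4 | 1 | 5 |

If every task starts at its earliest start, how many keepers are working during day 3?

At early start, day 3 has: Item 2, Item 3, Item 4.
Demand: 3 + 3 + 4 = 10.

10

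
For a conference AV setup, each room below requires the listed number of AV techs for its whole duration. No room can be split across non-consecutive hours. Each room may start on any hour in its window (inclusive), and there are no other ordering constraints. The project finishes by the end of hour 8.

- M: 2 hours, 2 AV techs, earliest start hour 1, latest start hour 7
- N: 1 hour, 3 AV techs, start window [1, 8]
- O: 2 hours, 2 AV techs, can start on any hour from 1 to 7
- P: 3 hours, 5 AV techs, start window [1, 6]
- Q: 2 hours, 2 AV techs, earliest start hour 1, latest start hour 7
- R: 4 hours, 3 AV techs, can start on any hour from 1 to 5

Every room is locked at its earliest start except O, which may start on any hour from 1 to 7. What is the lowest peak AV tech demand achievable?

15

O@1: h1:17  h2:14  h3:8  h4:3  h5:0  h6:0  h7:0  h8:0 → peak 17
O@2: h1:15  h2:14  h3:10  h4:3  h5:0  h6:0  h7:0  h8:0 → peak 15
O@3: h1:15  h2:12  h3:10  h4:5  h5:0  h6:0  h7:0  h8:0 → peak 15
O@4: h1:15  h2:12  h3:8  h4:5  h5:2  h6:0  h7:0  h8:0 → peak 15
O@5: h1:15  h2:12  h3:8  h4:3  h5:2  h6:2  h7:0  h8:0 → peak 15
O@6: h1:15  h2:12  h3:8  h4:3  h5:0  h6:2  h7:2  h8:0 → peak 15
O@7: h1:15  h2:12  h3:8  h4:3  h5:0  h6:0  h7:2  h8:2 → peak 15
Best is O@2, peak 15.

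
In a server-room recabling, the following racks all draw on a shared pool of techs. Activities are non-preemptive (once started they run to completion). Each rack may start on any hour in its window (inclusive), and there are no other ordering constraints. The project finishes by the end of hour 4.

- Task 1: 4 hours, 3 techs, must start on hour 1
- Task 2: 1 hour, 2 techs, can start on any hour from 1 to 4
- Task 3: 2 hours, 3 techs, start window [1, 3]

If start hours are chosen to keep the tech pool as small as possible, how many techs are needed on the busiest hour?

6

Early-start (Task 1@1, Task 2@1, Task 3@1) gives peak 8: h1:8  h2:6  h3:3  h4:3.
Shift Task 3→2.
Schedule Task 1@1, Task 2@1, Task 3@2: h1:5  h2:6  h3:6  h4:3 — peak 6.
No arrangement of the 12 feasible schedules does better.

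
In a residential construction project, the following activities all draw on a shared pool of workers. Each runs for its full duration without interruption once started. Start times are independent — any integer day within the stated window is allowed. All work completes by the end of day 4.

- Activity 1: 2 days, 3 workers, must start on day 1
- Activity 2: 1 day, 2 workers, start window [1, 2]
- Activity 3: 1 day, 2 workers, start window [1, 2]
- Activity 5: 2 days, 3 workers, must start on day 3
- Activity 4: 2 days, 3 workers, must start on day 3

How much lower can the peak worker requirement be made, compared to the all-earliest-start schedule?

1

Early-start peak: d1:7  d2:3  d3:6  d4:6 ⇒ 7.
Leveled (Activity 1@1, Activity 2@1, Activity 3@2, Activity 5@3, Activity 4@3): d1:5  d2:5  d3:6  d4:6 ⇒ 6.
Reduction 7 − 6 = 1.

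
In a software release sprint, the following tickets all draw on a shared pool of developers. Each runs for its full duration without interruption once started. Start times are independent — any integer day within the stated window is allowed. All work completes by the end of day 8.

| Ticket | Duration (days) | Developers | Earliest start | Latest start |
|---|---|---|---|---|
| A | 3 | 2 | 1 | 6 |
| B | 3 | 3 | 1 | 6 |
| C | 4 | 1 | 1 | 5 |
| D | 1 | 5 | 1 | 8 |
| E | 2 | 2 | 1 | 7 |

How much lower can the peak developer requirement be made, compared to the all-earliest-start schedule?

8

Early-start peak: d1:13  d2:8  d3:6  d4:1  d5:0  d6:0  d7:0  d8:0 ⇒ 13.
Leveled (A@1, B@1, C@4, D@8, E@4): d1:5  d2:5  d3:5  d4:3  d5:3  d6:1  d7:1  d8:5 ⇒ 5.
Reduction 13 − 5 = 8.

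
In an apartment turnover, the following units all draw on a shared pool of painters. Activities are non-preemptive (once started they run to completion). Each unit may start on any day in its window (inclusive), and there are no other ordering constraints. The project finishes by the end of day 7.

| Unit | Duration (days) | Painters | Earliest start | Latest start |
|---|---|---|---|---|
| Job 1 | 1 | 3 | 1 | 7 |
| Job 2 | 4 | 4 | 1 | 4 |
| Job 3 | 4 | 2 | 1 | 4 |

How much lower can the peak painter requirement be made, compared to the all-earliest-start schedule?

3

Early-start peak: d1:9  d2:6  d3:6  d4:6  d5:0  d6:0  d7:0 ⇒ 9.
Leveled (Job 1@1, Job 2@2, Job 3@1): d1:5  d2:6  d3:6  d4:6  d5:4  d6:0  d7:0 ⇒ 6.
Reduction 9 − 6 = 3.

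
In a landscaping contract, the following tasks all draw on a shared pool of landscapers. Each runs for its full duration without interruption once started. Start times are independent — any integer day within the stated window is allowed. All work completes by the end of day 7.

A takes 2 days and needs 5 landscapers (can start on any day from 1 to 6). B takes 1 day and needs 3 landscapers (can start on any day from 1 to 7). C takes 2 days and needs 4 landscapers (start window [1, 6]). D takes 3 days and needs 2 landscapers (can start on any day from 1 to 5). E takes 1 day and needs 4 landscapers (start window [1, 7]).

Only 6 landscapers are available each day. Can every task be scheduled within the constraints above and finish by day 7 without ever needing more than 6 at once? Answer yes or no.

Schedule A@1, B@3, C@4, D@3, E@6: d1:5  d2:5  d3:5  d4:6  d5:6  d6:4  d7:0 — peak 6 ≤ 6.

yes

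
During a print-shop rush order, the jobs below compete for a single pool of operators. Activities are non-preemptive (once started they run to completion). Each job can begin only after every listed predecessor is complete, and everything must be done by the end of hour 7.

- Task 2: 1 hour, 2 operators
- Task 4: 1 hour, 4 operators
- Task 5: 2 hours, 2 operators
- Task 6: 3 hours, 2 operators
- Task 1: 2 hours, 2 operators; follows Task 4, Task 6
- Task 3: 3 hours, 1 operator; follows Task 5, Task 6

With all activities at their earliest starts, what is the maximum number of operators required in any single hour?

10

Early-start schedule: Task 2@1, Task 4@1, Task 5@1, Task 6@1, Task 1@4, Task 3@4.
Load per hour: hour 1: 10, hour 2: 4, hour 3: 2, hour 4: 3, hour 5: 3, hour 6: 1, hour 7: 0.
Peak is 10.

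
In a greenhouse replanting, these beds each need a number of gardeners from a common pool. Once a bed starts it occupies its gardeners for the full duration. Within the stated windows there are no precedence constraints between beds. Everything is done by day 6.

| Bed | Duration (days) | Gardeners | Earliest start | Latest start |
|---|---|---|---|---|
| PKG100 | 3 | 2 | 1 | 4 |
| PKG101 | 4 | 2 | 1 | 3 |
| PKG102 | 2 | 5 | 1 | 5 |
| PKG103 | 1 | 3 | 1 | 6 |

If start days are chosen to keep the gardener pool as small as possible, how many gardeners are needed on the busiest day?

Early-start (PKG100@1, PKG101@1, PKG102@1, PKG103@1) gives peak 12: d1:12  d2:9  d3:4  d4:2  d5:0  d6:0.
Shift PKG102→5, PKG103→4.
Schedule PKG100@1, PKG101@1, PKG102@5, PKG103@4: d1:4  d2:4  d3:4  d4:5  d5:5  d6:5 — peak 5.
Total gardener-days = 27 over 6 days ⇒ peak ≥ ⌈27/6⌉ = 5, so 5 is optimal.

5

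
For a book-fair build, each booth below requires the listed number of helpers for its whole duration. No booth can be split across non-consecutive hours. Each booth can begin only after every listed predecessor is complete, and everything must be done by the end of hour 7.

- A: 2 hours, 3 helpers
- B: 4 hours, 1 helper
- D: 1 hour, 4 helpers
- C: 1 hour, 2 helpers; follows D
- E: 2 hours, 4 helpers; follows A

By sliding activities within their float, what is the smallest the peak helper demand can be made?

4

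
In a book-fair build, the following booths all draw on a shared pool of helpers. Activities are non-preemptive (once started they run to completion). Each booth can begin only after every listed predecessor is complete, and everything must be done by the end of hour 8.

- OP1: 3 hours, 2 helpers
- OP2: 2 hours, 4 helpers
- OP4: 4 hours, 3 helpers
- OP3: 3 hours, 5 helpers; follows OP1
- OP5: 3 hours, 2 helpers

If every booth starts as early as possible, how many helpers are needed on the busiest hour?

Early-start schedule: OP1@1, OP2@1, OP4@1, OP3@4, OP5@1.
Load per hour: hour 1: 11, hour 2: 11, hour 3: 7, hour 4: 8, hour 5: 5, hour 6: 5, hour 7: 0, hour 8: 0.
Peak is 11.

11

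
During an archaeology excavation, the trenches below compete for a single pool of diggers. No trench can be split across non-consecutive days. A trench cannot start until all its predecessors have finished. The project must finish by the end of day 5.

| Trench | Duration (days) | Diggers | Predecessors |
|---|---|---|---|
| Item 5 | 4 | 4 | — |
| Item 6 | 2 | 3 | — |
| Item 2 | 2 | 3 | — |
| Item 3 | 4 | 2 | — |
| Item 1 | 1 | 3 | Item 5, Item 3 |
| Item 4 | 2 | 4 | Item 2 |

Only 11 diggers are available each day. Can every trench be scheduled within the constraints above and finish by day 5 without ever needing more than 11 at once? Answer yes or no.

The minimum achievable peak is 12; 11 < 12, so no feasible schedule stays within the cap.

no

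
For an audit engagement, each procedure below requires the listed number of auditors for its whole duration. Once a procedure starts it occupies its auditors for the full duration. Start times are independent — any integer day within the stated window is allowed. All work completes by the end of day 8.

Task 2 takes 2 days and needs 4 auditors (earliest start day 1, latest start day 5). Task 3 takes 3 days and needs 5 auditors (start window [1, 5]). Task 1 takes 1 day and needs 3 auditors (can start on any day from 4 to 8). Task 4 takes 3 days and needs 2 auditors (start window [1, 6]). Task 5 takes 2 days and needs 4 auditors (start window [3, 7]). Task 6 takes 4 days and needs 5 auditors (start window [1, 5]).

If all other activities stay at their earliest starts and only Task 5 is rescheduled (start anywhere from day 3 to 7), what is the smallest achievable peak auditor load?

Task 5@3: d1:16  d2:16  d3:16  d4:12  d5:0  d6:0  d7:0  d8:0 → peak 16
Task 5@4: d1:16  d2:16  d3:12  d4:12  d5:4  d6:0  d7:0  d8:0 → peak 16
Task 5@5: d1:16  d2:16  d3:12  d4:8  d5:4  d6:4  d7:0  d8:0 → peak 16
Task 5@6: d1:16  d2:16  d3:12  d4:8  d5:0  d6:4  d7:4  d8:0 → peak 16
Task 5@7: d1:16  d2:16  d3:12  d4:8  d5:0  d6:0  d7:4  d8:4 → peak 16
Best is Task 5@3, peak 16.

16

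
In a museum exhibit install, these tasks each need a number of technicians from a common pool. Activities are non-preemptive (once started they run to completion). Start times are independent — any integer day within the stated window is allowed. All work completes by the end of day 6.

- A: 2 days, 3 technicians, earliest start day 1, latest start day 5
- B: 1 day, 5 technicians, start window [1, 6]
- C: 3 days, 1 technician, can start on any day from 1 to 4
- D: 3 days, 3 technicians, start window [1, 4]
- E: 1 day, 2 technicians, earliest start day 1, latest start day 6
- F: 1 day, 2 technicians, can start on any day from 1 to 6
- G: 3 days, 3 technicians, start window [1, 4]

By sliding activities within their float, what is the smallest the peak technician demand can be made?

6

Early-start (A@1, B@1, C@1, D@1, E@1, F@1, G@1) gives peak 19: d1:19  d2:10  d3:7  d4:0  d5:0  d6:0.
Shift B→3, D→4, F→2, G→4.
Schedule A@1, B@3, C@1, D@4, E@1, F@2, G@4: d1:6  d2:6  d3:6  d4:6  d5:6  d6:6 — peak 6.
Total technician-days = 36 over 6 days ⇒ peak ≥ ⌈36/6⌉ = 6, so 6 is optimal.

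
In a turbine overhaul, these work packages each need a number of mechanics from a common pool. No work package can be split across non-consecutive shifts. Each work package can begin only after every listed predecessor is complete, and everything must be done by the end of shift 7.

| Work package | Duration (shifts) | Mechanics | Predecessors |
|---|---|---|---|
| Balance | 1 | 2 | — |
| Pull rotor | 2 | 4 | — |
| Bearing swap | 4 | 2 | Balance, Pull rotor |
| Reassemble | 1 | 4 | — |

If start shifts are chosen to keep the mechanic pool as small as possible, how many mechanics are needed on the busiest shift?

6

Early-start (Balance@1, Pull rotor@1, Bearing swap@3, Reassemble@1) gives peak 10: s1:10  s2:4  s3:2  s4:2  s5:2  s6:2  s7:0.
Shift Reassemble→3.
Schedule Balance@1, Pull rotor@1, Bearing swap@3, Reassemble@3: s1:6  s2:4  s3:6  s4:2  s5:2  s6:2  s7:0 — peak 6.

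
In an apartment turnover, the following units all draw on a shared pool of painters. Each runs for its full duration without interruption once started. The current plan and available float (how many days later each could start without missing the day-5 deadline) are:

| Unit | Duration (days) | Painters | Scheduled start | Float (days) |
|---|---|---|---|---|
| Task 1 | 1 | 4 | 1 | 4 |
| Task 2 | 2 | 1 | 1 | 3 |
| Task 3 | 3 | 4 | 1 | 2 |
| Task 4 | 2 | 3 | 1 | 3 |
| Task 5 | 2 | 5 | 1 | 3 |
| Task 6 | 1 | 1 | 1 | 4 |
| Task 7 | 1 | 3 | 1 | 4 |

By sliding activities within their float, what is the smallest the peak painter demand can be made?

Early-start (Task 1@1, Task 2@1, Task 3@1, Task 4@1, Task 5@1, Task 6@1, Task 7@1) gives peak 21: d1:21  d2:13  d3:4  d4:0  d5:0.
Shift Task 2→2, Task 4→2, Task 5→4, Task 6→4, Task 7→5.
Schedule Task 1@1, Task 2@2, Task 3@1, Task 4@2, Task 5@4, Task 6@4, Task 7@5: d1:8  d2:8  d3:8  d4:6  d5:8 — peak 8.
Total painter-days = 38 over 5 days ⇒ peak ≥ ⌈38/5⌉ = 8, so 8 is optimal.

8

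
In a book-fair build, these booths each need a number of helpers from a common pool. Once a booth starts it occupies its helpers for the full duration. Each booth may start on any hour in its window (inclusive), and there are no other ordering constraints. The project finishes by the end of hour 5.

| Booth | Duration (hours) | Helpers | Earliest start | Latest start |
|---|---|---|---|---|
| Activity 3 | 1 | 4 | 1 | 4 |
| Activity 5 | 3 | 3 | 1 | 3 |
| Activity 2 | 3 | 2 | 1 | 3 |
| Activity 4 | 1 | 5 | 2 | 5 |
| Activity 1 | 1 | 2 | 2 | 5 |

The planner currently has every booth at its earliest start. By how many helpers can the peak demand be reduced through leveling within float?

Early-start peak: h1:9  h2:12  h3:5  h4:0  h5:0 ⇒ 12.
Leveled (Activity 3@1, Activity 5@2, Activity 2@1, Activity 4@5, Activity 1@4): h1:6  h2:5  h3:5  h4:5  h5:5 ⇒ 6.
Reduction 12 − 6 = 6.

6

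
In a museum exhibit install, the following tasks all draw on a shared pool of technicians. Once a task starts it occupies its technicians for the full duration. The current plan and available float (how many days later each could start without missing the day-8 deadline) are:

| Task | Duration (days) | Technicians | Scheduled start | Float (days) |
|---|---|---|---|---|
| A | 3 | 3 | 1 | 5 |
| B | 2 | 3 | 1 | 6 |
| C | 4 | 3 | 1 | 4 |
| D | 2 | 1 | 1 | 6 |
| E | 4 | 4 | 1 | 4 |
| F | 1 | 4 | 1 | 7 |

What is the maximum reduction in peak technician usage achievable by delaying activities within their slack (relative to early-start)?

11

Early-start peak: d1:18  d2:14  d3:10  d4:7  d5:0  d6:0  d7:0  d8:0 ⇒ 18.
Leveled (A@1, B@1, C@3, D@1, E@4, F@8): d1:7  d2:7  d3:6  d4:7  d5:7  d6:7  d7:4  d8:4 ⇒ 7.
Reduction 18 − 7 = 11.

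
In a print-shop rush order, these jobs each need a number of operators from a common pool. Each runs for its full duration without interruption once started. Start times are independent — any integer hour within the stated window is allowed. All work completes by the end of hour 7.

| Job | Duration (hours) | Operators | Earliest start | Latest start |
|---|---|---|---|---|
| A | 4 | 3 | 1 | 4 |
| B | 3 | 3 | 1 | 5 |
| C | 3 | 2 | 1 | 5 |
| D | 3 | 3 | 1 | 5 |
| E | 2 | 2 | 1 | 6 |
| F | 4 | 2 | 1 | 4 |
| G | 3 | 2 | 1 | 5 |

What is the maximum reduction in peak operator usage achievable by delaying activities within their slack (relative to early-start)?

8

Early-start peak: h1:17  h2:17  h3:15  h4:5  h5:0  h6:0  h7:0 ⇒ 17.
Leveled (A@1, B@1, C@1, D@4, E@5, F@4, G@5): h1:8  h2:8  h3:8  h4:8  h5:9  h6:9  h7:4 ⇒ 9.
Reduction 17 − 9 = 8.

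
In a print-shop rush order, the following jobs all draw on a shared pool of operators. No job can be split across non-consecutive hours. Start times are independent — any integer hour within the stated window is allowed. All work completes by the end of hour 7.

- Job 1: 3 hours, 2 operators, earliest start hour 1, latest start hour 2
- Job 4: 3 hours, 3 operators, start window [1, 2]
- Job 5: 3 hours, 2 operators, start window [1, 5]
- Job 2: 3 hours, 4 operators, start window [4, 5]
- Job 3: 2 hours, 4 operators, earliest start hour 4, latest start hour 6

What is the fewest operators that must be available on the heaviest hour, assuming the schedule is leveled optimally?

Schedule Job 1@1, Job 4@1, Job 5@1, Job 2@4, Job 3@4: h1:7  h2:7  h3:7  h4:8  h5:8  h6:4  h7:0 — peak 8.

8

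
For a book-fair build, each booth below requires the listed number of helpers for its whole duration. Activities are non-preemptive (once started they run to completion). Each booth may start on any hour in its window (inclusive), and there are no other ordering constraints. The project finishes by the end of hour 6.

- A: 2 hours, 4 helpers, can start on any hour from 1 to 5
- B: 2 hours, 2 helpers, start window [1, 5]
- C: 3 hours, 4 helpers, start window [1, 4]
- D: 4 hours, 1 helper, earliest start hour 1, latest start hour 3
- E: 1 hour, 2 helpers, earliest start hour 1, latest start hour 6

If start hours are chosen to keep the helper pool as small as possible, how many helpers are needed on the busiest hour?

6

Early-start (A@1, B@1, C@1, D@1, E@1) gives peak 13: h1:13  h2:11  h3:5  h4:1  h5:0  h6:0.
Shift C→3, D→3, E→6.
Schedule A@1, B@1, C@3, D@3, E@6: h1:6  h2:6  h3:5  h4:5  h5:5  h6:3 — peak 6.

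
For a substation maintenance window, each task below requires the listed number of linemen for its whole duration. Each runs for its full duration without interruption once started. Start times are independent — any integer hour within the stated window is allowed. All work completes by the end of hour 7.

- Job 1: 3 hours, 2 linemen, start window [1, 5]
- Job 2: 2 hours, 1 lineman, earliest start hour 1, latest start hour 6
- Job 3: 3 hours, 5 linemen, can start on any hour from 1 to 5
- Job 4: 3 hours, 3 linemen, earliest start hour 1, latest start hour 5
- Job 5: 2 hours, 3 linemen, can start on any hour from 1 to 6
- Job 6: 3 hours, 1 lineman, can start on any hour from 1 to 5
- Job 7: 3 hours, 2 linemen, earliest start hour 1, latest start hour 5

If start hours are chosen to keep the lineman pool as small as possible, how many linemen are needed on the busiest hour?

Early-start (Job 1@1, Job 2@1, Job 3@1, Job 4@1, Job 5@1, Job 6@1, Job 7@1) gives peak 17: h1:17  h2:17  h3:13  h4:0  h5:0  h6:0  h7:0.
Shift Job 4→4, Job 5→6, Job 6→3, Job 7→4.
Schedule Job 1@1, Job 2@1, Job 3@1, Job 4@4, Job 5@6, Job 6@3, Job 7@4: h1:8  h2:8  h3:8  h4:6  h5:6  h6:8  h7:3 — peak 8.

8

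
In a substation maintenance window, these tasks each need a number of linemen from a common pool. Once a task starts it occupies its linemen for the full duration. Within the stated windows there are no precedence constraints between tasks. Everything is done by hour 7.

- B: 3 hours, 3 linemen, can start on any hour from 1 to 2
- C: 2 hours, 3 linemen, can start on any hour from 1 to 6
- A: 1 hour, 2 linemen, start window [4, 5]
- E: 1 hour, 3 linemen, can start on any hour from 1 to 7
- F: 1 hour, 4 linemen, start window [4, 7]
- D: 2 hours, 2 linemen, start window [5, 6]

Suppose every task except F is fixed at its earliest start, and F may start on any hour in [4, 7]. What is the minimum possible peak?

9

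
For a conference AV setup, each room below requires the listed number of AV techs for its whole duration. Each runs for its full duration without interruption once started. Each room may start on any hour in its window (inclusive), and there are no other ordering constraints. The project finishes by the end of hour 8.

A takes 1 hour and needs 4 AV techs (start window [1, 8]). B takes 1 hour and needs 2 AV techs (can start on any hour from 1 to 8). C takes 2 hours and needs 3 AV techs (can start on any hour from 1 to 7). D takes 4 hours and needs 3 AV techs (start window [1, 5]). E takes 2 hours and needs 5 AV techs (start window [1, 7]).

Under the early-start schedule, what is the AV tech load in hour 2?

At early start, hour 2 has: C, D, E.
Demand: 3 + 3 + 5 = 11.

11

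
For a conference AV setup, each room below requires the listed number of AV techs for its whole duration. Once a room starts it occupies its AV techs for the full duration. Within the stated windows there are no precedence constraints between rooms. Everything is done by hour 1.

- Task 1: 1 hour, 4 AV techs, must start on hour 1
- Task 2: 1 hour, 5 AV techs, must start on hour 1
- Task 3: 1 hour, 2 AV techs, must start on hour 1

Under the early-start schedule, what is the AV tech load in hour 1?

At early start, hour 1 has: Task 1, Task 2, Task 3.
Demand: 4 + 5 + 2 = 11.

11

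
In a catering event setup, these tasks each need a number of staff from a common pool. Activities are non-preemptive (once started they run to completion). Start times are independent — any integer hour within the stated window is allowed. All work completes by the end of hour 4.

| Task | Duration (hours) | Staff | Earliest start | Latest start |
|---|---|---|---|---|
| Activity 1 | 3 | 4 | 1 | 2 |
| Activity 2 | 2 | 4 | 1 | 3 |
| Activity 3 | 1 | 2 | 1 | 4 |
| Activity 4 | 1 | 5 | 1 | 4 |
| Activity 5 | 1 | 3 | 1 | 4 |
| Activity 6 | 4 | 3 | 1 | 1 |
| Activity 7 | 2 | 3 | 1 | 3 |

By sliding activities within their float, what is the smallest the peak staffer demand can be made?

Early-start (Activity 1@1, Activity 2@1, Activity 3@1, Activity 4@1, Activity 5@1, Activity 6@1, Activity 7@1) gives peak 24: h1:24  h2:14  h3:7  h4:3.
Shift Activity 4→4, Activity 5→3, Activity 7→3.
Schedule Activity 1@1, Activity 2@1, Activity 3@1, Activity 4@4, Activity 5@3, Activity 6@1, Activity 7@3: h1:13  h2:11  h3:13  h4:11 — peak 13.

13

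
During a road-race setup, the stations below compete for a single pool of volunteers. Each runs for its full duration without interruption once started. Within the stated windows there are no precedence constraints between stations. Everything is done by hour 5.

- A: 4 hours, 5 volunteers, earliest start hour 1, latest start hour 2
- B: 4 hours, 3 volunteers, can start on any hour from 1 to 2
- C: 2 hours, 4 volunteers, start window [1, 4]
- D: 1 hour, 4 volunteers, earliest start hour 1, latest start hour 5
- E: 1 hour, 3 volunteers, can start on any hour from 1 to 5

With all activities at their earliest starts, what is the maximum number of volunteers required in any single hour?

19

Early-start schedule: A@1, B@1, C@1, D@1, E@1.
Load per hour: hour 1: 19, hour 2: 12, hour 3: 8, hour 4: 8, hour 5: 0.
Peak is 19.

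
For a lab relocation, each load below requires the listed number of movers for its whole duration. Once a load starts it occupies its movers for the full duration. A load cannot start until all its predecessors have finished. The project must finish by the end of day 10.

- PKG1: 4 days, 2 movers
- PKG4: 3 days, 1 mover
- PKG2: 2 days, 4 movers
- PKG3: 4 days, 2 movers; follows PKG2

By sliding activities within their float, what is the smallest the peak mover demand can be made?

4

Early-start (PKG1@1, PKG4@1, PKG2@1, PKG3@3) gives peak 7: d1:7  d2:7  d3:5  d4:4  d5:2  d6:2  d7:0  d8:0  d9:0  d10:0.
Shift PKG2→5, PKG3→7.
Schedule PKG1@1, PKG4@1, PKG2@5, PKG3@7: d1:3  d2:3  d3:3  d4:2  d5:4  d6:4  d7:2  d8:2  d9:2  d10:2 — peak 4.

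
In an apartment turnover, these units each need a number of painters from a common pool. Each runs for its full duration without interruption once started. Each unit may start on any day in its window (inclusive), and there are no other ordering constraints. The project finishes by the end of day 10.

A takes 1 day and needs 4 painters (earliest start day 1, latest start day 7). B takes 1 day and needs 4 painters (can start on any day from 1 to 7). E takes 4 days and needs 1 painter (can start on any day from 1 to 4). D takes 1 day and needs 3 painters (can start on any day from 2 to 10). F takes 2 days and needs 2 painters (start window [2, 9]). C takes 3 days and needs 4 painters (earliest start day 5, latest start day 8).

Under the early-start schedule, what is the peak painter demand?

9

Early-start schedule: A@1, B@1, E@1, D@2, F@2, C@5.
Load per day: day 1: 9, day 2: 6, day 3: 3, day 4: 1, day 5: 4, day 6: 4, day 7: 4, day 8: 0, day 9: 0, day 10: 0.
Peak is 9.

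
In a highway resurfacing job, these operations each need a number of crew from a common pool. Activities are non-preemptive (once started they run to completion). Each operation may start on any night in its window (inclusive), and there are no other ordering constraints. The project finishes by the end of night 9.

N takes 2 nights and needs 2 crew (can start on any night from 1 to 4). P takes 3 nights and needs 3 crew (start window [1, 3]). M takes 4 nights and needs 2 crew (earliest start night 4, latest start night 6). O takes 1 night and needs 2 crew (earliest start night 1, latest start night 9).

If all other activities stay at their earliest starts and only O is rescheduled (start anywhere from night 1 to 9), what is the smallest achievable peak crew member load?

5

O@1: n1:7  n2:5  n3:3  n4:2  n5:2  n6:2  n7:2  n8:0  n9:0 → peak 7
O@2: n1:5  n2:7  n3:3  n4:2  n5:2  n6:2  n7:2  n8:0  n9:0 → peak 7
O@3: n1:5  n2:5  n3:5  n4:2  n5:2  n6:2  n7:2  n8:0  n9:0 → peak 5
O@4: n1:5  n2:5  n3:3  n4:4  n5:2  n6:2  n7:2  n8:0  n9:0 → peak 5
O@5: n1:5  n2:5  n3:3  n4:2  n5:4  n6:2  n7:2  n8:0  n9:0 → peak 5
O@6: n1:5  n2:5  n3:3  n4:2  n5:2  n6:4  n7:2  n8:0  n9:0 → peak 5
O@7: n1:5  n2:5  n3:3  n4:2  n5:2  n6:2  n7:4  n8:0  n9:0 → peak 5
O@8: n1:5  n2:5  n3:3  n4:2  n5:2  n6:2  n7:2  n8:2  n9:0 → peak 5
O@9: n1:5  n2:5  n3:3  n4:2  n5:2  n6:2  n7:2  n8:0  n9:2 → peak 5
Best is O@3, peak 5.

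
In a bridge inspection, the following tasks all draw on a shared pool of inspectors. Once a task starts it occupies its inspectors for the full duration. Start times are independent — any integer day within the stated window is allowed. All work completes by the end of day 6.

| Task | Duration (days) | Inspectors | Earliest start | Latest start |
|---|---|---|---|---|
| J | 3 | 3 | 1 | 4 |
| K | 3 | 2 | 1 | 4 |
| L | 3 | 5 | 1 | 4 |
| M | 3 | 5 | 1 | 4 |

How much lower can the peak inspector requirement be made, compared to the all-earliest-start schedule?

7

Early-start peak: d1:15  d2:15  d3:15  d4:0  d5:0  d6:0 ⇒ 15.
Leveled (J@1, K@4, L@1, M@4): d1:8  d2:8  d3:8  d4:7  d5:7  d6:7 ⇒ 8.
Reduction 15 − 8 = 7.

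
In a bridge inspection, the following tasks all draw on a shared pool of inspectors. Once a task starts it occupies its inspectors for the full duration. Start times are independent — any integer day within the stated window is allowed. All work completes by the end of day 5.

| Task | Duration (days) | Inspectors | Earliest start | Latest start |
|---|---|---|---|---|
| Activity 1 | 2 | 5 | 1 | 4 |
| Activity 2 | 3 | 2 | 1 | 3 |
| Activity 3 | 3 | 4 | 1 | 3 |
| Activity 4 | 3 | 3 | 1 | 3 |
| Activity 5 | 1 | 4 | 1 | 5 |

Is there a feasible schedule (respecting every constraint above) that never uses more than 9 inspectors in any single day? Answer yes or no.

Schedule Activity 1@1, Activity 2@2, Activity 3@3, Activity 4@3, Activity 5@1: d1:9  d2:7  d3:9  d4:9  d5:7 — peak 9 ≤ 9.

yes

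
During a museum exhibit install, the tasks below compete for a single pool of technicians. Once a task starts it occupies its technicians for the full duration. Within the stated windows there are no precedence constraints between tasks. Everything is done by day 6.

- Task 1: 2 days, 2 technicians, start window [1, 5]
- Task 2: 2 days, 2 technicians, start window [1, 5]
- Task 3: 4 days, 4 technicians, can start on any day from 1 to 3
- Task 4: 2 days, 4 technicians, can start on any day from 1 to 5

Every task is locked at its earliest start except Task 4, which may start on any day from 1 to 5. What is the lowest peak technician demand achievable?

8

Task 4@1: d1:12  d2:12  d3:4  d4:4  d5:0  d6:0 → peak 12
Task 4@2: d1:8  d2:12  d3:8  d4:4  d5:0  d6:0 → peak 12
Task 4@3: d1:8  d2:8  d3:8  d4:8  d5:0  d6:0 → peak 8
Task 4@4: d1:8  d2:8  d3:4  d4:8  d5:4  d6:0 → peak 8
Task 4@5: d1:8  d2:8  d3:4  d4:4  d5:4  d6:4 → peak 8
Best is Task 4@3, peak 8.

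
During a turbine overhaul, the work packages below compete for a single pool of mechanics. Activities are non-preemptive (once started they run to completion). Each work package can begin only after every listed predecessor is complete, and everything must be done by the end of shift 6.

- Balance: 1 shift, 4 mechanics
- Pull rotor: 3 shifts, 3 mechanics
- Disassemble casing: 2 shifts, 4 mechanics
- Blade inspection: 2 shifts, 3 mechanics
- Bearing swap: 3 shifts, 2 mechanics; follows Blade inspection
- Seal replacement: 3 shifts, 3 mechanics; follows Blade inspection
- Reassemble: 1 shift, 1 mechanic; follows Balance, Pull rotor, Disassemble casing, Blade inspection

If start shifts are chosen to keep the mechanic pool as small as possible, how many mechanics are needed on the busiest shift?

Early-start (Balance@1, Pull rotor@1, Disassemble casing@1, Blade inspection@1, Bearing swap@3, Seal replacement@3, Reassemble@4) gives peak 14: s1:14  s2:10  s3:8  s4:6  s5:5  s6:0.
Shift Pull rotor→3, Blade inspection→2, Bearing swap→4, Seal replacement→4, Reassemble→6.
Schedule Balance@1, Pull rotor@3, Disassemble casing@1, Blade inspection@2, Bearing swap@4, Seal replacement@4, Reassemble@6: s1:8  s2:7  s3:6  s4:8  s5:8  s6:6 — peak 8.
Total mechanic-shifts = 43 over 6 shifts ⇒ peak ≥ ⌈43/6⌉ = 8, so 8 is optimal.

8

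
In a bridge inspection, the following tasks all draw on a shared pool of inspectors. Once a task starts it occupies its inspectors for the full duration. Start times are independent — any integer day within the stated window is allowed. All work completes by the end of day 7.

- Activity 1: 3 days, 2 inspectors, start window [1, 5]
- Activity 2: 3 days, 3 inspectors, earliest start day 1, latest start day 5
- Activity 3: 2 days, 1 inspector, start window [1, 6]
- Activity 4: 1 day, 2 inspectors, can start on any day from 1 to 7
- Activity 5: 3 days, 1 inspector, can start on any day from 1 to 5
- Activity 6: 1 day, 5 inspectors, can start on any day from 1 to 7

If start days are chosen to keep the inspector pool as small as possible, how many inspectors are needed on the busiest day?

5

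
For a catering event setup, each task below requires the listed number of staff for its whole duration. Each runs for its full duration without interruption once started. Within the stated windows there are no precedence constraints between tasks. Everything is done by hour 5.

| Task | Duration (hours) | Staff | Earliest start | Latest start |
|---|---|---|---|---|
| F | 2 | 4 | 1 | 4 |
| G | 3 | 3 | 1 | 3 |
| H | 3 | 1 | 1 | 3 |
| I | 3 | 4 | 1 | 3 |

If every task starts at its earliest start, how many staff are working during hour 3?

At early start, hour 3 has: G, H, I.
Demand: 3 + 1 + 4 = 8.

8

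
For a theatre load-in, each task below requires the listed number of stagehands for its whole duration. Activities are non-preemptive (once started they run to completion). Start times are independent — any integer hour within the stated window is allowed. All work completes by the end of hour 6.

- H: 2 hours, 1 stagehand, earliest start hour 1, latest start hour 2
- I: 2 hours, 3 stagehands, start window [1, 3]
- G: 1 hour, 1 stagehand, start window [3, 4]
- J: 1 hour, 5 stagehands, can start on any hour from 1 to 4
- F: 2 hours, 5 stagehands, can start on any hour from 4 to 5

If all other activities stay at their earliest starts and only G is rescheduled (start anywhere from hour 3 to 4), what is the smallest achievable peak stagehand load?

G@3: h1:9  h2:4  h3:1  h4:5  h5:5  h6:0 → peak 9
G@4: h1:9  h2:4  h3:0  h4:6  h5:5  h6:0 → peak 9
Best is G@3, peak 9.

9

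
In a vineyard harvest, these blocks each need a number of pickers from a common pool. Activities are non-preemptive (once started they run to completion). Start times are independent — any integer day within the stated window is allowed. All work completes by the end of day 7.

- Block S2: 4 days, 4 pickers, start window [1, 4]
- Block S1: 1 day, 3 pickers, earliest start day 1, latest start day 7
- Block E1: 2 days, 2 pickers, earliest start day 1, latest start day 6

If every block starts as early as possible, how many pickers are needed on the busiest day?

9

Early-start schedule: Block S2@1, Block S1@1, Block E1@1.
Load per day: day 1: 9, day 2: 6, day 3: 4, day 4: 4, day 5: 0, day 6: 0, day 7: 0.
Peak is 9.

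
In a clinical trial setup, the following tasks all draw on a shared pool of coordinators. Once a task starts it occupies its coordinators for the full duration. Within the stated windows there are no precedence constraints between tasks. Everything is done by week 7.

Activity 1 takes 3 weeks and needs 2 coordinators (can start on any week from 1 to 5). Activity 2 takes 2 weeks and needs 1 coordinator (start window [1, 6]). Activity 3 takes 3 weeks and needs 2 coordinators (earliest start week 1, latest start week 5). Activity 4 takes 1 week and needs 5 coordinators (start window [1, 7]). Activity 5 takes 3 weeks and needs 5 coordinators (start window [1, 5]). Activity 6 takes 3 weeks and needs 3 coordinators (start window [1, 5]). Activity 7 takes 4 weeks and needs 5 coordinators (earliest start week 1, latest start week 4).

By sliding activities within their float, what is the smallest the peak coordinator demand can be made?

Early-start (Activity 1@1, Activity 2@1, Activity 3@1, Activity 4@1, Activity 5@1, Activity 6@1, Activity 7@1) gives peak 23: w1:23  w2:18  w3:17  w4:5  w5:0  w6:0  w7:0.
Shift Activity 5→2, Activity 6→5, Activity 7→4.
Schedule Activity 1@1, Activity 2@1, Activity 3@1, Activity 4@1, Activity 5@2, Activity 6@5, Activity 7@4: w1:10  w2:10  w3:9  w4:10  w5:8  w6:8  w7:8 — peak 10.

10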